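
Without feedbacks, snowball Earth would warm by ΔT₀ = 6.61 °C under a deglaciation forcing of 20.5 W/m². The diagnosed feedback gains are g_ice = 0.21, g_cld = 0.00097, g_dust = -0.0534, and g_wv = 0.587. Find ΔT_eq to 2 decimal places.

25.88 °C

Total gain g = 0.21 + 0.00097 − 0.0534 + 0.587 = 0.74457.
Amplification A = 1/(1 − 0.74457) = 3.915.
ΔT = 6.61 × 3.915 = 25.88 °C.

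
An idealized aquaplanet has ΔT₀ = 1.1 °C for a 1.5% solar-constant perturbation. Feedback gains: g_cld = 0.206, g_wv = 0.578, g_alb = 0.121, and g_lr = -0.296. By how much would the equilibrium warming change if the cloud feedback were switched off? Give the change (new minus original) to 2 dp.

-0.97 °C

Original: g = 0.609, ΔT = 1.1/(1−0.609) = 2.8133 °C.
Without cloud: g' = 0.403, ΔT' = 1.1/(1−0.403) = 1.8425 °C.
Change = 1.8425 − 2.8133 = -0.97 °C.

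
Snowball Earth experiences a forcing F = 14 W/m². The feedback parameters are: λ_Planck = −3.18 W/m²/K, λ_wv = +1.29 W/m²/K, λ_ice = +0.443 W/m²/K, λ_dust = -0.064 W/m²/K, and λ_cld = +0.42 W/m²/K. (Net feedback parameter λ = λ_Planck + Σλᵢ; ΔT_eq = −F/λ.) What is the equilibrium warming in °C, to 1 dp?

12.8 °C

Net feedback parameter λ = (−3.18) + (+1.29) + (+0.443) + (-0.064) + (+0.42) = -1.091 W/m²/K.
ΔT = −F/λ = −14/(-1.091) = 12.8 °C.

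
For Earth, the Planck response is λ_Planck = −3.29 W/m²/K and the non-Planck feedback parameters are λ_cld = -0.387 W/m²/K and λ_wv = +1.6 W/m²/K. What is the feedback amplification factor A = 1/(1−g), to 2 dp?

1.58

Convert to gains: g_cld = -0.387/3.29 = -0.1176; g_wv = 1.6/3.29 = 0.4863.
Total gain g = 0.3687.
A = 1/(1 − 0.3687) = 1.58.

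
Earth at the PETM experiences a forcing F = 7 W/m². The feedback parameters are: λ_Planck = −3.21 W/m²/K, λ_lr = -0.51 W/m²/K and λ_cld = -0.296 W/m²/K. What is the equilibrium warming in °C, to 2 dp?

Net feedback parameter λ = (−3.21) + (-0.51) + (-0.296) = -4.016 W/m²/K.
ΔT = −F/λ = −7/(-4.016) = 1.74 °C.

1.74 °C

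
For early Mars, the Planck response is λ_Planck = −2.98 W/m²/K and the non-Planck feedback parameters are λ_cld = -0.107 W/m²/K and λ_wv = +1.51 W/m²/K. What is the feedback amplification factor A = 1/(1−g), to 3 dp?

Convert to gains: g_cld = -0.107/2.98 = -0.03591; g_wv = 1.51/2.98 = 0.5067.
Total gain g = 0.47079.
A = 1/(1 − 0.47079) = 1.890.

1.890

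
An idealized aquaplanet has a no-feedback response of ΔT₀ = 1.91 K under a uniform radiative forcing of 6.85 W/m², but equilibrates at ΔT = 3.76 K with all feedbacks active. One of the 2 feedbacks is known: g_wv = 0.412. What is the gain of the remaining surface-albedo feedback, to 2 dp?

Amplification A = ΔT/ΔT₀ = 3.76/1.91 = 1.969.
Total gain g = 1 − 1/A = 1 − 1/1.969 = 0.4921.
The known gain is 0.412.
g_alb = 0.4921 − 0.412 = 0.08.

0.08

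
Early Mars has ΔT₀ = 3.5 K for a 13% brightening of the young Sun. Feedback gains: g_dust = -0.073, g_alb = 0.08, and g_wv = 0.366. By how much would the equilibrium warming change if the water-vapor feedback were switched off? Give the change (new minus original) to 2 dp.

Original: g = 0.373, ΔT = 3.5/(1−0.373) = 5.5821 K.
Without water-vapor: g' = 0.007, ΔT' = 3.5/(1−0.007) = 3.5247 K.
Change = 3.5247 − 5.5821 = -2.06 K.

-2.06 K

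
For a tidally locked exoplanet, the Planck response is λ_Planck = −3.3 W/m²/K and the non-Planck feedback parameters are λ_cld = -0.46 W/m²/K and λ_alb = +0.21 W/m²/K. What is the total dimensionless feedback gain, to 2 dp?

Convert to gains: g_cld = -0.46/3.3 = -0.1394; g_alb = 0.21/3.3 = 0.06364.
Total gain g = -0.07576.

-0.08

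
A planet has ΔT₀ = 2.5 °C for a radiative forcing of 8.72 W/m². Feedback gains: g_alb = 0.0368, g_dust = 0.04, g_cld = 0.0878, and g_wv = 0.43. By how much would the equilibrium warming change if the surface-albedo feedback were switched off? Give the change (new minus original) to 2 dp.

-0.51 °C

Original: g = 0.5946, ΔT = 2.5/(1−0.5946) = 6.1667 °C.
Without surface-albedo: g' = 0.5578, ΔT' = 2.5/(1−0.5578) = 5.6536 °C.
Change = 5.6536 − 6.1667 = -0.51 °C.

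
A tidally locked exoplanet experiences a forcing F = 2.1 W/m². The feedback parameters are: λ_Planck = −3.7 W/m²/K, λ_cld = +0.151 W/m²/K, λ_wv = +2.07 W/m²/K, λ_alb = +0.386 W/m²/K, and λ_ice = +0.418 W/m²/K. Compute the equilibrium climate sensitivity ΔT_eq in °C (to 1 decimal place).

Net feedback parameter λ = (−3.7) + (+0.151) + (+2.07) + (+0.386) + (+0.418) = -0.675 W/m²/K.
ΔT = −F/λ = −2.1/(-0.675) = 3.1 °C.

3.1 °C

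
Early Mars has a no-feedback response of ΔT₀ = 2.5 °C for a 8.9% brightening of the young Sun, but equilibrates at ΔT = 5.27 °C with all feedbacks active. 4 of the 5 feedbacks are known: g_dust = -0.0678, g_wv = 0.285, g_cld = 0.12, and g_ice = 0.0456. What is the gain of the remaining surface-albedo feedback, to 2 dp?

0.14

Amplification A = ΔT/ΔT₀ = 5.27/2.5 = 2.108.
Total gain g = 1 − 1/A = 1 − 1/2.108 = 0.5256.
Known gains sum to -0.0678 + 0.285 + 0.12 + 0.0456 = 0.3828.
g_alb = 0.5256 − 0.3828 = 0.14.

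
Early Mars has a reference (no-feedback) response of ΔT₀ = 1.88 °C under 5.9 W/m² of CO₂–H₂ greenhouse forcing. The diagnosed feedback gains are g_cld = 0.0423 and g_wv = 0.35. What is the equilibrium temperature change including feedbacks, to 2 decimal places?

3.09 °C

Total gain g = 0.0423 + 0.35 = 0.3923.
Amplification A = 1/(1 − 0.3923) = 1.646.
ΔT = 1.88 × 1.646 = 3.09 °C.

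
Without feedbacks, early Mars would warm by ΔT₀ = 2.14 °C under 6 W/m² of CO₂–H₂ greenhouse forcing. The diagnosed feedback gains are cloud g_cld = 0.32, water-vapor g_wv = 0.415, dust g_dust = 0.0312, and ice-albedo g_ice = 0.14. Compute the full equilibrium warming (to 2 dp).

22.81 °C

Total gain g = 0.32 + 0.415 + 0.0312 + 0.14 = 0.9062.
Amplification A = 1/(1 − 0.9062) = 10.66.
ΔT = 2.14 × 10.66 = 22.81 °C.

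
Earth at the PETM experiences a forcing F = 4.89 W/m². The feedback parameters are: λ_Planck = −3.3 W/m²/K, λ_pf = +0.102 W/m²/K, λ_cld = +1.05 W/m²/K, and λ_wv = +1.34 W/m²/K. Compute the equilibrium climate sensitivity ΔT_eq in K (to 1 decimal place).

Net feedback parameter λ = (−3.3) + (+0.102) + (+1.05) + (+1.34) = -0.808 W/m²/K.
ΔT = −F/λ = −4.89/(-0.808) = 6.1 K.

6.1 K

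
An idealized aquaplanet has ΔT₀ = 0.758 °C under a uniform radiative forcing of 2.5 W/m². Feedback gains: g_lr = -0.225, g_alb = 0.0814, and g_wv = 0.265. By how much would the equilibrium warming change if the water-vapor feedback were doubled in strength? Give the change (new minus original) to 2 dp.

0.37 °C

Original: g = 0.1214, ΔT = 0.758/(1−0.1214) = 0.8627 °C.
With doubled water-vapor: g' = 0.3864, ΔT' = 0.758/(1−0.3864) = 1.2353 °C.
Change = 1.2353 − 0.8627 = 0.37 °C.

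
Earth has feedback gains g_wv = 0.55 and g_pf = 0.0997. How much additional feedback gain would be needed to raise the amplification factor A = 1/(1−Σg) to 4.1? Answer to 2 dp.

Current total gain = 0.6497.
Target gain for A = 4.1: g* = 1 − 1/4.1 = 0.7561.
Additional gain needed = 0.7561 − 0.6497 = 0.11.

0.11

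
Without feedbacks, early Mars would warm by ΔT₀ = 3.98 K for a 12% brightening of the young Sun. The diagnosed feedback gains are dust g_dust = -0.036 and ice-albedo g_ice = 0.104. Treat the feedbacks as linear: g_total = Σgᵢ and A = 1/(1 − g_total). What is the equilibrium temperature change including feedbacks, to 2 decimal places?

4.27 K

Total gain g = -0.036 + 0.104 = 0.068.
Amplification A = 1/(1 − 0.068) = 1.073.
ΔT = 3.98 × 1.073 = 4.27 K.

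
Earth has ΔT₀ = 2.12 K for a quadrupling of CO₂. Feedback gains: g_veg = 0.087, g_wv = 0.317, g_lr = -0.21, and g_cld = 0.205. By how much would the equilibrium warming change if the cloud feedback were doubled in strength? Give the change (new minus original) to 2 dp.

1.83 K

Original: g = 0.399, ΔT = 2.12/(1−0.399) = 3.5275 K.
With doubled cloud: g' = 0.604, ΔT' = 2.12/(1−0.604) = 5.3535 K.
Change = 5.3535 − 3.5275 = 1.83 K.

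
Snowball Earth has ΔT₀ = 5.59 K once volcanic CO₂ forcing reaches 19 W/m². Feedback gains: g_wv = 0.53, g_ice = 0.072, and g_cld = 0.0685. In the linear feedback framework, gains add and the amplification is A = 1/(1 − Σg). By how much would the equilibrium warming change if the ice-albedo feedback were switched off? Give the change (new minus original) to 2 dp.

-3.04 K

Original: g = 0.6705, ΔT = 5.59/(1−0.6705) = 16.9651 K.
Without ice-albedo: g' = 0.5985, ΔT' = 5.59/(1−0.5985) = 13.9228 K.
Change = 13.9228 − 16.9651 = -3.04 K.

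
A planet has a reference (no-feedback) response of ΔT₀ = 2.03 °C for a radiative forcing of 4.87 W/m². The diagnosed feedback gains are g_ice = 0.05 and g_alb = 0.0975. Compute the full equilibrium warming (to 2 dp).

2.38 °C

Total gain g = 0.05 + 0.0975 = 0.1475.
Amplification A = 1/(1 − 0.1475) = 1.173.
ΔT = 2.03 × 1.173 = 2.38 °C.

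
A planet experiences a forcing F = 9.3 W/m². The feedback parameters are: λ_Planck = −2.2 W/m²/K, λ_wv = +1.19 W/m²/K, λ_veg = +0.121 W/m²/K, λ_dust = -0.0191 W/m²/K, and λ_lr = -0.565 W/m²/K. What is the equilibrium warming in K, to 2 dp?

Net feedback parameter λ = (−2.2) + (+1.19) + (+0.121) + (-0.0191) + (-0.565) = -1.4731 W/m²/K.
ΔT = −F/λ = −9.3/(-1.4731) = 6.31 K.

6.31 K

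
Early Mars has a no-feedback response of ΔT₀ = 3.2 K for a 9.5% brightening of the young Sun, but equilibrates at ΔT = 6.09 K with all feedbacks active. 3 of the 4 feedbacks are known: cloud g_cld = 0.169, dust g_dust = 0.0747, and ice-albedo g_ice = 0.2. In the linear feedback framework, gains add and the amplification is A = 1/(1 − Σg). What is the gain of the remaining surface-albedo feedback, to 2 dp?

0.03

Amplification A = ΔT/ΔT₀ = 6.09/3.2 = 1.903.
Total gain g = 1 − 1/A = 1 − 1/1.903 = 0.4745.
Known gains sum to 0.169 + 0.0747 + 0.2 = 0.4437.
g_alb = 0.4745 − 0.4437 = 0.03.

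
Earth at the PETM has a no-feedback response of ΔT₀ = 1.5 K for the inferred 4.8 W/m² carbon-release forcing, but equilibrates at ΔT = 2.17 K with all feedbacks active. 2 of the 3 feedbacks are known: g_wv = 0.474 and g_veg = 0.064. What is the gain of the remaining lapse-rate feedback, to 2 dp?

Amplification A = ΔT/ΔT₀ = 2.17/1.5 = 1.447.
Total gain g = 1 − 1/A = 1 − 1/1.447 = 0.3089.
Known gains sum to 0.474 + 0.064 = 0.538.
g_lr = 0.3089 − 0.538 = -0.23.

-0.23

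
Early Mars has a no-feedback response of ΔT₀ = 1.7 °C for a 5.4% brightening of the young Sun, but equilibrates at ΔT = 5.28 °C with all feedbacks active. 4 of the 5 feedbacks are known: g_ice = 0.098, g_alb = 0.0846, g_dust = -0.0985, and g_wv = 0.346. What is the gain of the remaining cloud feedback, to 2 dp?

Amplification A = ΔT/ΔT₀ = 5.28/1.7 = 3.106.
Total gain g = 1 − 1/A = 1 − 1/3.106 = 0.678.
Known gains sum to 0.098 + 0.0846 − 0.0985 + 0.346 = 0.4301.
g_cld = 0.678 − 0.4301 = 0.25.

0.25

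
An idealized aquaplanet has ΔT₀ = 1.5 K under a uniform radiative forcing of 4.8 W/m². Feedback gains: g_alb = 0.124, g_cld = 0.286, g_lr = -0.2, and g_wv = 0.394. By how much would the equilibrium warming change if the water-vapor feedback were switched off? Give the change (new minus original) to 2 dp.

-1.89 K

Original: g = 0.604, ΔT = 1.5/(1−0.604) = 3.7879 K.
Without water-vapor: g' = 0.21, ΔT' = 1.5/(1−0.21) = 1.8987 K.
Change = 1.8987 − 3.7879 = -1.89 K.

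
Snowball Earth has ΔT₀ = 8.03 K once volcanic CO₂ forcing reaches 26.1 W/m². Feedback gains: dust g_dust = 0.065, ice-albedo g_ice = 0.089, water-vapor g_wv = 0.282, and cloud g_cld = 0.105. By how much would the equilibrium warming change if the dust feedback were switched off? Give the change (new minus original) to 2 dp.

-2.17 K

Original: g = 0.541, ΔT = 8.03/(1−0.541) = 17.4946 K.
Without dust: g' = 0.476, ΔT' = 8.03/(1−0.476) = 15.3244 K.
Change = 15.3244 − 17.4946 = -2.17 K.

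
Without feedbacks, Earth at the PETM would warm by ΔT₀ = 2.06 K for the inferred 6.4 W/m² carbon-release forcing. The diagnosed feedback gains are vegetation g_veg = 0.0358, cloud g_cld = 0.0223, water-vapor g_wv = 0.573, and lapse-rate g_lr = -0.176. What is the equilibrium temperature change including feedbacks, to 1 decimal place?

Total gain g = 0.0358 + 0.0223 + 0.573 − 0.176 = 0.4551.
Amplification A = 1/(1 − 0.4551) = 1.835.
ΔT = 2.06 × 1.835 = 3.8 K.

3.8 K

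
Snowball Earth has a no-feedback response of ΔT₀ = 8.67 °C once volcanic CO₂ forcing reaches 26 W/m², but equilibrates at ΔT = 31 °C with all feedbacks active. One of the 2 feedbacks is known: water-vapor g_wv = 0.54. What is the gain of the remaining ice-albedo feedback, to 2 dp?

0.18

Amplification A = ΔT/ΔT₀ = 31/8.67 = 3.576.
Total gain g = 1 − 1/A = 1 − 1/3.576 = 0.7204.
The known gain is 0.54.
g_ice = 0.7204 − 0.54 = 0.18.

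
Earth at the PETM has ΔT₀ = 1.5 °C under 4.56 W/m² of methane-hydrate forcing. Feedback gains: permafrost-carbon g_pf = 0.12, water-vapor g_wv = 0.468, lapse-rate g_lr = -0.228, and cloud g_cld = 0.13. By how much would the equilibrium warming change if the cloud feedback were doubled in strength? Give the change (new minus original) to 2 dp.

1.01 °C

Original: g = 0.49, ΔT = 1.5/(1−0.49) = 2.9412 °C.
With doubled cloud: g' = 0.62, ΔT' = 1.5/(1−0.62) = 3.9474 °C.
Change = 3.9474 − 2.9412 = 1.01 °C.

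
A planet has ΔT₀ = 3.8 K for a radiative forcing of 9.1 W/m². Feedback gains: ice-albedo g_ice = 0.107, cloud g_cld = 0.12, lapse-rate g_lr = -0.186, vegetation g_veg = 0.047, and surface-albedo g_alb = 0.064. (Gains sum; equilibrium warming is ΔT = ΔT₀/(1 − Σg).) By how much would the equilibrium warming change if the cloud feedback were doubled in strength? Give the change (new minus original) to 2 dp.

0.74 K

Original: g = 0.152, ΔT = 3.8/(1−0.152) = 4.4811 K.
With doubled cloud: g' = 0.272, ΔT' = 3.8/(1−0.272) = 5.2198 K.
Change = 5.2198 − 4.4811 = 0.74 K.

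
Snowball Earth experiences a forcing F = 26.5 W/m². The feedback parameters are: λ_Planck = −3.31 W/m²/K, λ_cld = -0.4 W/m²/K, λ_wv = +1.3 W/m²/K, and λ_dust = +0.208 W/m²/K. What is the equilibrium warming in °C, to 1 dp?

12.0 °C

Net feedback parameter λ = (−3.31) + (-0.4) + (+1.3) + (+0.208) = -2.202 W/m²/K.
ΔT = −F/λ = −26.5/(-2.202) = 12.0 °C.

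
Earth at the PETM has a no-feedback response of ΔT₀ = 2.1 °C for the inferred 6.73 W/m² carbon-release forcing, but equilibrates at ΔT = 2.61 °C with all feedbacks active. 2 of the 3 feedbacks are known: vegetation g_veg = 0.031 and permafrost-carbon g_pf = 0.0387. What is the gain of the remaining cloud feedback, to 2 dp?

0.13

Amplification A = ΔT/ΔT₀ = 2.61/2.1 = 1.243.
Total gain g = 1 − 1/A = 1 − 1/1.243 = 0.1955.
Known gains sum to 0.031 + 0.0387 = 0.0697.
g_cld = 0.1955 − 0.0697 = 0.13.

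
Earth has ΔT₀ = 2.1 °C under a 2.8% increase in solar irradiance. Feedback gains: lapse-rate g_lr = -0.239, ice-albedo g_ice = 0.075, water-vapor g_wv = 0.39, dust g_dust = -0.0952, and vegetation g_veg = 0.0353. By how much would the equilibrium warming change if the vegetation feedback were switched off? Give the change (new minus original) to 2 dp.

-0.10 °C

Original: g = 0.1661, ΔT = 2.1/(1−0.1661) = 2.5183 °C.
Without vegetation: g' = 0.1308, ΔT' = 2.1/(1−0.1308) = 2.4160 °C.
Change = 2.4160 − 2.5183 = -0.10 °C.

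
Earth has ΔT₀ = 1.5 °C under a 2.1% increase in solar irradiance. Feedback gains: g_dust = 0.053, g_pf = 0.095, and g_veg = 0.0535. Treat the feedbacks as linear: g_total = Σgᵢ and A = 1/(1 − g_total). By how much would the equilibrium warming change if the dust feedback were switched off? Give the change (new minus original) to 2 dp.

Original: g = 0.2015, ΔT = 1.5/(1−0.2015) = 1.8785 °C.
Without dust: g' = 0.1485, ΔT' = 1.5/(1−0.1485) = 1.7616 °C.
Change = 1.7616 − 1.8785 = -0.12 °C.

-0.12 °C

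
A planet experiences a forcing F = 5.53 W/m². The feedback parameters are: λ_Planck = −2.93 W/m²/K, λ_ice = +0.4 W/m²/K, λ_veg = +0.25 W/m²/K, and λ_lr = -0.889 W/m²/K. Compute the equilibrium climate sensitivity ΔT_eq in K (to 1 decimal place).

Net feedback parameter λ = (−2.93) + (+0.4) + (+0.25) + (-0.889) = -3.169 W/m²/K.
ΔT = −F/λ = −5.53/(-3.169) = 1.7 K.

1.7 K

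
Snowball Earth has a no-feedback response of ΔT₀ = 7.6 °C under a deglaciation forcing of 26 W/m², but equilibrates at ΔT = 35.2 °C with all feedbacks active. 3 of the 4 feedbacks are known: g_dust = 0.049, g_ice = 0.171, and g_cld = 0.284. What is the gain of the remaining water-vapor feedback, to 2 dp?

Amplification A = ΔT/ΔT₀ = 35.2/7.6 = 4.632.
Total gain g = 1 − 1/A = 1 − 1/4.632 = 0.7841.
Known gains sum to 0.049 + 0.171 + 0.284 = 0.504.
g_wv = 0.7841 − 0.504 = 0.28.

0.28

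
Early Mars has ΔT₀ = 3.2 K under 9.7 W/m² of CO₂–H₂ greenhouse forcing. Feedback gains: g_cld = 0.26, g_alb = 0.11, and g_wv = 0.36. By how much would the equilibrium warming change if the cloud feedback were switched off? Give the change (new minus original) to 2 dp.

-5.81 K

Original: g = 0.73, ΔT = 3.2/(1−0.73) = 11.8519 K.
Without cloud: g' = 0.47, ΔT' = 3.2/(1−0.47) = 6.0377 K.
Change = 6.0377 − 11.8519 = -5.81 K.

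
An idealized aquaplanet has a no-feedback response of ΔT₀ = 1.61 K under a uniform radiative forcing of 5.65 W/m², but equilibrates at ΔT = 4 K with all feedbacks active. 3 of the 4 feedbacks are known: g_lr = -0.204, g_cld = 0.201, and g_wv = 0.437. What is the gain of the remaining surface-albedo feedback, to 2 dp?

0.16

Amplification A = ΔT/ΔT₀ = 4/1.61 = 2.484.
Total gain g = 1 − 1/A = 1 − 1/2.484 = 0.5974.
Known gains sum to -0.204 + 0.201 + 0.437 = 0.434.
g_alb = 0.5974 − 0.434 = 0.16.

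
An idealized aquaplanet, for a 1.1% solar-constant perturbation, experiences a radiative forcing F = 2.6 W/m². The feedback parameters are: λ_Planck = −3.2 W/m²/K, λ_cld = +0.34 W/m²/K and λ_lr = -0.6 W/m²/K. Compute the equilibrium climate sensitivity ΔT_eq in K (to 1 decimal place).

Net feedback parameter λ = (−3.2) + (+0.34) + (-0.6) = -3.46 W/m²/K.
ΔT = −F/λ = −2.6/(-3.46) = 0.8 K.

0.8 K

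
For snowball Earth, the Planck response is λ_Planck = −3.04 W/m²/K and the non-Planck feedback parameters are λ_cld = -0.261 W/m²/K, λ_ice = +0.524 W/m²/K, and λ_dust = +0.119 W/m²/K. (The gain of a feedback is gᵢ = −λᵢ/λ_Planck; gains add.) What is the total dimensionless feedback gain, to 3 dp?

Convert to gains: g_cld = -0.261/3.04 = -0.08586; g_ice = 0.524/3.04 = 0.1724; g_dust = 0.119/3.04 = 0.03914.
Total gain g = 0.12568.

0.126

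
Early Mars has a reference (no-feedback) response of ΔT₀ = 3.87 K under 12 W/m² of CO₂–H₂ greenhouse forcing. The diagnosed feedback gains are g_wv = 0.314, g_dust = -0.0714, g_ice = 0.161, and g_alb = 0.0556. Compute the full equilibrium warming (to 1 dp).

Total gain g = 0.314 − 0.0714 + 0.161 + 0.0556 = 0.4592.
Amplification A = 1/(1 − 0.4592) = 1.849.
ΔT = 3.87 × 1.849 = 7.2 K.

7.2 K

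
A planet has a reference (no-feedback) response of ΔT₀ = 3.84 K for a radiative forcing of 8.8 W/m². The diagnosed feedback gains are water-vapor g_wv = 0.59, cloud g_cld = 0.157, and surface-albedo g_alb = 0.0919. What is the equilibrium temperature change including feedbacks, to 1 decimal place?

Total gain g = 0.59 + 0.157 + 0.0919 = 0.8389.
Amplification A = 1/(1 − 0.8389) = 6.207.
ΔT = 3.84 × 6.207 = 23.8 K.

23.8 K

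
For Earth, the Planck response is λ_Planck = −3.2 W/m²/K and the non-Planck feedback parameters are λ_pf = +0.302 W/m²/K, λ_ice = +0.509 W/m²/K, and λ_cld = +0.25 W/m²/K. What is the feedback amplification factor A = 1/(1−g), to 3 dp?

1.496

Convert to gains: g_pf = 0.302/3.2 = 0.09437; g_ice = 0.509/3.2 = 0.1591; g_cld = 0.25/3.2 = 0.07812.
Total gain g = 0.33159.
A = 1/(1 − 0.33159) = 1.496.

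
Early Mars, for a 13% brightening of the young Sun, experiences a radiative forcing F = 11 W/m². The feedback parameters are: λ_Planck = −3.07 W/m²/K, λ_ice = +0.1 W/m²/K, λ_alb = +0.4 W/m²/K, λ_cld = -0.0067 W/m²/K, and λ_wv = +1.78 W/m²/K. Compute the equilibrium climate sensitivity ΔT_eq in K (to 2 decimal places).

13.81 K

Net feedback parameter λ = (−3.07) + (+0.1) + (+0.4) + (-0.0067) + (+1.78) = -0.7967 W/m²/K.
ΔT = −F/λ = −11/(-0.7967) = 13.81 K.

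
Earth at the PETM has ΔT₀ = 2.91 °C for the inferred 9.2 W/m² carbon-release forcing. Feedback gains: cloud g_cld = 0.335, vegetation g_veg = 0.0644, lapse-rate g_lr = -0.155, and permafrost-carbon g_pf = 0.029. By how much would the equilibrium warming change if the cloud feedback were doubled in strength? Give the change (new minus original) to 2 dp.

Original: g = 0.2734, ΔT = 2.91/(1−0.2734) = 4.0050 °C.
With doubled cloud: g' = 0.6084, ΔT' = 2.91/(1−0.6084) = 7.4311 °C.
Change = 7.4311 − 4.0050 = 3.43 °C.

3.43 °C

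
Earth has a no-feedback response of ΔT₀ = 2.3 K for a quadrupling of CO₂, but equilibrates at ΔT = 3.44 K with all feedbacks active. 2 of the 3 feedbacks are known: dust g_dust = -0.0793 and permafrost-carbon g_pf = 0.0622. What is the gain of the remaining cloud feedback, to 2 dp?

Amplification A = ΔT/ΔT₀ = 3.44/2.3 = 1.496.
Total gain g = 1 − 1/A = 1 − 1/1.496 = 0.3316.
Known gains sum to -0.0793 + 0.0622 = -0.0171.
g_cld = 0.3316 + 0.0171 = 0.35.

0.35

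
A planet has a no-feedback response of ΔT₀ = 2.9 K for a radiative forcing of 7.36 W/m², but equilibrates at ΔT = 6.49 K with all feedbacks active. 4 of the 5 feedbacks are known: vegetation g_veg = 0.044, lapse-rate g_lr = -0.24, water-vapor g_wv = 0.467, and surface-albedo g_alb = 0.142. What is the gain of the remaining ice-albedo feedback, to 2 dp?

0.14

Amplification A = ΔT/ΔT₀ = 6.49/2.9 = 2.238.
Total gain g = 1 − 1/A = 1 − 1/2.238 = 0.5532.
Known gains sum to 0.044 − 0.24 + 0.467 + 0.142 = 0.413.
g_ice = 0.5532 − 0.413 = 0.14.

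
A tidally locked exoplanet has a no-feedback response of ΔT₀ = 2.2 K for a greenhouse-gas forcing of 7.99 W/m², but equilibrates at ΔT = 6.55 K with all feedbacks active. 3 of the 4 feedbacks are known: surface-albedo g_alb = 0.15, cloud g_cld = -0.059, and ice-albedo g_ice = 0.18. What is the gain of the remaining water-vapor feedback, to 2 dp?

0.39

Amplification A = ΔT/ΔT₀ = 6.55/2.2 = 2.977.
Total gain g = 1 − 1/A = 1 − 1/2.977 = 0.6641.
Known gains sum to 0.15 − 0.059 + 0.18 = 0.271.
g_wv = 0.6641 − 0.271 = 0.39.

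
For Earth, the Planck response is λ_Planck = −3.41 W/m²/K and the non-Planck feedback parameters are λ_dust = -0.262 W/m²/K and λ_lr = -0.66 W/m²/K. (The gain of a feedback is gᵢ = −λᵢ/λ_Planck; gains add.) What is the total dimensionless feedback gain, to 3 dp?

Convert to gains: g_dust = -0.262/3.41 = -0.07683; g_lr = -0.66/3.41 = -0.1935.
Total gain g = -0.27033.

-0.270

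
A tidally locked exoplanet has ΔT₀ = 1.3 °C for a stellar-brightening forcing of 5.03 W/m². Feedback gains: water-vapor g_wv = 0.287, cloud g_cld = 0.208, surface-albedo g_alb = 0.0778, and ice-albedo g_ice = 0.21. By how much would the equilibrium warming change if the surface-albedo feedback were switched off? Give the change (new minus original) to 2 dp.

Original: g = 0.7828, ΔT = 1.3/(1−0.7828) = 5.9853 °C.
Without surface-albedo: g' = 0.705, ΔT' = 1.3/(1−0.705) = 4.4068 °C.
Change = 4.4068 − 5.9853 = -1.58 °C.

-1.58 °C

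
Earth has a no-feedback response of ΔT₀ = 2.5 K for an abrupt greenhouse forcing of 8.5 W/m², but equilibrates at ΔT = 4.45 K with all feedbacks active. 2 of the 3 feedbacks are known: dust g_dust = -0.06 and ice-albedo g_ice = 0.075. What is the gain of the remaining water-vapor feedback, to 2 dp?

0.42

Amplification A = ΔT/ΔT₀ = 4.45/2.5 = 1.78.
Total gain g = 1 − 1/A = 1 − 1/1.78 = 0.4382.
Known gains sum to -0.06 + 0.075 = 0.015.
g_wv = 0.4382 − 0.015 = 0.42.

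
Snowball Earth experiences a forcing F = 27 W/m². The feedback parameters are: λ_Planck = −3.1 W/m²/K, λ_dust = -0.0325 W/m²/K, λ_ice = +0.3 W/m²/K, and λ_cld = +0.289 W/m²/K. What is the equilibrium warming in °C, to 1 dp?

Net feedback parameter λ = (−3.1) + (-0.0325) + (+0.3) + (+0.289) = -2.5435 W/m²/K.
ΔT = −F/λ = −27/(-2.5435) = 10.6 °C.

10.6 °C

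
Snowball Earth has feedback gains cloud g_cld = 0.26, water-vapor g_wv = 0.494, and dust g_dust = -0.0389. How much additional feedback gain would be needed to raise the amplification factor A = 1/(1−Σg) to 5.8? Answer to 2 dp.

0.11

Current total gain = 0.7151.
Target gain for A = 5.8: g* = 1 − 1/5.8 = 0.8276.
Additional gain needed = 0.8276 − 0.7151 = 0.11.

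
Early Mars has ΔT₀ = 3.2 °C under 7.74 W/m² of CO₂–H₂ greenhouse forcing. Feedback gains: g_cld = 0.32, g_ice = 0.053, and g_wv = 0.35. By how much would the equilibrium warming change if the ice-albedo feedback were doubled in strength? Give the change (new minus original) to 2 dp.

2.73 °C

Original: g = 0.723, ΔT = 3.2/(1−0.723) = 11.5523 °C.
With doubled ice-albedo: g' = 0.776, ΔT' = 3.2/(1−0.776) = 14.2857 °C.
Change = 14.2857 − 11.5523 = 2.73 °C.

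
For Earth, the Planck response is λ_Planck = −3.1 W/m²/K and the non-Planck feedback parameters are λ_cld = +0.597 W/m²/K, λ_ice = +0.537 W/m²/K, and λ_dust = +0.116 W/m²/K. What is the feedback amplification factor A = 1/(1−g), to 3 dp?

1.676

Convert to gains: g_cld = 0.597/3.1 = 0.1926; g_ice = 0.537/3.1 = 0.1732; g_dust = 0.116/3.1 = 0.03742.
Total gain g = 0.40322.
A = 1/(1 − 0.40322) = 1.676.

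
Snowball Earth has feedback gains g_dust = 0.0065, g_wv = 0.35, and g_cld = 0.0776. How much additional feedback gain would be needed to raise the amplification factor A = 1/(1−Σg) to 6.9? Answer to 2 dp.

Current total gain = 0.4341.
Target gain for A = 6.9: g* = 1 − 1/6.9 = 0.8551.
Additional gain needed = 0.8551 − 0.4341 = 0.42.

0.42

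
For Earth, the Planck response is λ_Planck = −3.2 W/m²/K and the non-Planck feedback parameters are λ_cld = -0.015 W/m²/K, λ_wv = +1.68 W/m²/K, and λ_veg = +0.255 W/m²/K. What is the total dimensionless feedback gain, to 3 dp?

Convert to gains: g_cld = -0.015/3.2 = -0.004687; g_wv = 1.68/3.2 = 0.525; g_veg = 0.255/3.2 = 0.07969.
Total gain g = 0.600003.

0.600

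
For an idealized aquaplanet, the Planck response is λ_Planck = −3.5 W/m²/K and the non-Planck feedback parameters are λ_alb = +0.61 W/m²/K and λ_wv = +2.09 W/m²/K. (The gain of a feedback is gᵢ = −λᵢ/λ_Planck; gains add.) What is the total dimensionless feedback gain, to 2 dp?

Convert to gains: g_alb = 0.61/3.5 = 0.1743; g_wv = 2.09/3.5 = 0.5971.
Total gain g = 0.7714.

0.77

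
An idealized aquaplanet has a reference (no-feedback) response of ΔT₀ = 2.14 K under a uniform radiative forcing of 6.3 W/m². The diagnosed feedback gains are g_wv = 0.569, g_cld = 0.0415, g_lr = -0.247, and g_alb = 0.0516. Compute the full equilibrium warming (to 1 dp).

3.7 K

Total gain g = 0.569 + 0.0415 − 0.247 + 0.0516 = 0.4151.
Amplification A = 1/(1 − 0.4151) = 1.71.
ΔT = 2.14 × 1.71 = 3.7 K.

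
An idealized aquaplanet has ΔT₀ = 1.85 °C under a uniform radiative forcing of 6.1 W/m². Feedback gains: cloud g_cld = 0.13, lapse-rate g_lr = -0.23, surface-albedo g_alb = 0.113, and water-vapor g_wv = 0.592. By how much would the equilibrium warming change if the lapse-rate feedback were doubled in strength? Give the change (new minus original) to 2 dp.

Original: g = 0.605, ΔT = 1.85/(1−0.605) = 4.6835 °C.
With doubled lapse-rate: g' = 0.375, ΔT' = 1.85/(1−0.375) = 2.9600 °C.
Change = 2.9600 − 4.6835 = -1.72 °C.

-1.72 °C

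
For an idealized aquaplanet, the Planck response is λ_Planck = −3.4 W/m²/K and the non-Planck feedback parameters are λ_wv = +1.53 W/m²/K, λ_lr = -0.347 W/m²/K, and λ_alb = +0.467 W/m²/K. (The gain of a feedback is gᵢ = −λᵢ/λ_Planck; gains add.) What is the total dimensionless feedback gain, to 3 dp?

0.485

Convert to gains: g_wv = 1.53/3.4 = 0.45; g_lr = -0.347/3.4 = -0.1021; g_alb = 0.467/3.4 = 0.1374.
Total gain g = 0.4853.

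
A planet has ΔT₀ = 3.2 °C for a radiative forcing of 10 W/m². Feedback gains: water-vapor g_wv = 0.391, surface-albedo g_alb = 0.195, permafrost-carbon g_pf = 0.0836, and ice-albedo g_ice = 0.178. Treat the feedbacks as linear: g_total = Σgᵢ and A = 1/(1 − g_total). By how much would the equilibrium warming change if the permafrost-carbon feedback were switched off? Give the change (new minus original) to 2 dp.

Original: g = 0.8476, ΔT = 3.2/(1−0.8476) = 20.9974 °C.
Without permafrost-carbon: g' = 0.764, ΔT' = 3.2/(1−0.764) = 13.5593 °C.
Change = 13.5593 − 20.9974 = -7.44 °C.

-7.44 °C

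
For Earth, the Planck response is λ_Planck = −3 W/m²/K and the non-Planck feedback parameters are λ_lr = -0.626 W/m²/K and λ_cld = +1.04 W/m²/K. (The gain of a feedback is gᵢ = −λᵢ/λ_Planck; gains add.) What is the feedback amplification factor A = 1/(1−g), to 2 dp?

Convert to gains: g_lr = -0.626/3 = -0.2087; g_cld = 1.04/3 = 0.3467.
Total gain g = 0.138.
A = 1/(1 − 0.138) = 1.16.

1.16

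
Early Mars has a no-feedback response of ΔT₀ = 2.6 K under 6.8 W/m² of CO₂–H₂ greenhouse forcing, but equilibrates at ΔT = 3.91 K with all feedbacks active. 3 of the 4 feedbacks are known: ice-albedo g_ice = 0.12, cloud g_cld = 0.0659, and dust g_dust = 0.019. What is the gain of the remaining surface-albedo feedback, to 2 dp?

0.13

Amplification A = ΔT/ΔT₀ = 3.91/2.6 = 1.504.
Total gain g = 1 − 1/A = 1 − 1/1.504 = 0.3351.
Known gains sum to 0.12 + 0.0659 + 0.019 = 0.2049.
g_alb = 0.3351 − 0.2049 = 0.13.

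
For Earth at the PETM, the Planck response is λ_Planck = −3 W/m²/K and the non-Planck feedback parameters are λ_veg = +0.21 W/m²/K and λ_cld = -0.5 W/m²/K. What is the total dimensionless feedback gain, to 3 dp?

Convert to gains: g_veg = 0.21/3 = 0.07; g_cld = -0.5/3 = -0.1667.
Total gain g = -0.0967.

-0.097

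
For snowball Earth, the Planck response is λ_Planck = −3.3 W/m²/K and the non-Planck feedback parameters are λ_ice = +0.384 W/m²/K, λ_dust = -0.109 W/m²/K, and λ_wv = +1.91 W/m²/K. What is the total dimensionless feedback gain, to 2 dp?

0.66

Convert to gains: g_ice = 0.384/3.3 = 0.1164; g_dust = -0.109/3.3 = -0.03303; g_wv = 1.91/3.3 = 0.5788.
Total gain g = 0.66217.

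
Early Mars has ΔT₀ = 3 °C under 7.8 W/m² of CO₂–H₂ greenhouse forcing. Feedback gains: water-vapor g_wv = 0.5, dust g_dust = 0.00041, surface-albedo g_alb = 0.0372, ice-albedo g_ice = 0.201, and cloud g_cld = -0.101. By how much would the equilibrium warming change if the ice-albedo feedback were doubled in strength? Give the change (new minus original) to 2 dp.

10.31 °C

Original: g = 0.63761, ΔT = 3/(1−0.63761) = 8.2784 °C.
With doubled ice-albedo: g' = 0.83861, ΔT' = 3/(1−0.83861) = 18.5885 °C.
Change = 18.5885 − 8.2784 = 10.31 °C.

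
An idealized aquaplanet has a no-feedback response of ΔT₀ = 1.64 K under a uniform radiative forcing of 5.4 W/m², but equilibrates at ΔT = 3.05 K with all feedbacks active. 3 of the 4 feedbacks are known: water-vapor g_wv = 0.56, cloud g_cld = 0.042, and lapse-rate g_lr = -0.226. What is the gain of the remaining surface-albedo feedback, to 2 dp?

0.09

Amplification A = ΔT/ΔT₀ = 3.05/1.64 = 1.86.
Total gain g = 1 − 1/A = 1 − 1/1.86 = 0.4624.
Known gains sum to 0.56 + 0.042 − 0.226 = 0.376.
g_alb = 0.4624 − 0.376 = 0.09.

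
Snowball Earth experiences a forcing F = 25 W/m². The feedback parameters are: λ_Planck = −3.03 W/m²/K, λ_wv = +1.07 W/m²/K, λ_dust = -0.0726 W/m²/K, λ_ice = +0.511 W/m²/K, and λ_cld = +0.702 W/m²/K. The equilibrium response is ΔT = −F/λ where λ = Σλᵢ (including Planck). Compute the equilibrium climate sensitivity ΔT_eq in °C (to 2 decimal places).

30.50 °C

Net feedback parameter λ = (−3.03) + (+1.07) + (-0.0726) + (+0.511) + (+0.702) = -0.8196 W/m²/K.
ΔT = −F/λ = −25/(-0.8196) = 30.50 °C.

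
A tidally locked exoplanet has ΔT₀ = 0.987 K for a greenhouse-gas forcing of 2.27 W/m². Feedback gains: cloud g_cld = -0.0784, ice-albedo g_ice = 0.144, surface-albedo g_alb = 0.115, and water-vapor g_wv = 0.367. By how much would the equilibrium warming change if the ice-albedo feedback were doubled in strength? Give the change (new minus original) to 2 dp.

Original: g = 0.5476, ΔT = 0.987/(1−0.5476) = 2.1817 K.
With doubled ice-albedo: g' = 0.6916, ΔT' = 0.987/(1−0.6916) = 3.2004 K.
Change = 3.2004 − 2.1817 = 1.02 K.

1.02 K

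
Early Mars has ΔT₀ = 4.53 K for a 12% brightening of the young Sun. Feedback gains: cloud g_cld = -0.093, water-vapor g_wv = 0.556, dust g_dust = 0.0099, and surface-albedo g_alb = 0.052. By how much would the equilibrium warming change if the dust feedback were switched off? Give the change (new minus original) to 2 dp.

Original: g = 0.5249, ΔT = 4.53/(1−0.5249) = 9.5348 K.
Without dust: g' = 0.515, ΔT' = 4.53/(1−0.515) = 9.3402 K.
Change = 9.3402 − 9.5348 = -0.19 K.

-0.19 K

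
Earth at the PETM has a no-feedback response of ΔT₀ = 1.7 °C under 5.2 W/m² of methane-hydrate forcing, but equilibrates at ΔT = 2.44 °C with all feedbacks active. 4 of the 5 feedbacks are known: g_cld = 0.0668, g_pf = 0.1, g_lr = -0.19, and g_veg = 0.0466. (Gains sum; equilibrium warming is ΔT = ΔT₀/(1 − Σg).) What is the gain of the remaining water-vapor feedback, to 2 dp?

0.28

Amplification A = ΔT/ΔT₀ = 2.44/1.7 = 1.435.
Total gain g = 1 − 1/A = 1 − 1/1.435 = 0.3031.
Known gains sum to 0.0668 + 0.1 − 0.19 + 0.0466 = 0.0234.
g_wv = 0.3031 − 0.0234 = 0.28.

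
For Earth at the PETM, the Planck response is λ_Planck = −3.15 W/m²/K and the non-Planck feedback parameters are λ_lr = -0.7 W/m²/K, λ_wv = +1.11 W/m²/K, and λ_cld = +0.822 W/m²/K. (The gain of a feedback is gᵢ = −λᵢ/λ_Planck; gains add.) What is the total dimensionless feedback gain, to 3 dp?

Convert to gains: g_lr = -0.7/3.15 = -0.2222; g_wv = 1.11/3.15 = 0.3524; g_cld = 0.822/3.15 = 0.261.
Total gain g = 0.3912.

0.391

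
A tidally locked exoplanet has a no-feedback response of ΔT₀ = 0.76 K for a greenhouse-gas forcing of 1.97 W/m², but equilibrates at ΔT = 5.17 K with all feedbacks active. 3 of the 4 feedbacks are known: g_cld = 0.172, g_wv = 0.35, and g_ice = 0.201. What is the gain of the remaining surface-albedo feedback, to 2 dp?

Amplification A = ΔT/ΔT₀ = 5.17/0.76 = 6.803.
Total gain g = 1 − 1/A = 1 − 1/6.803 = 0.853.
Known gains sum to 0.172 + 0.35 + 0.201 = 0.723.
g_alb = 0.853 − 0.723 = 0.13.

0.13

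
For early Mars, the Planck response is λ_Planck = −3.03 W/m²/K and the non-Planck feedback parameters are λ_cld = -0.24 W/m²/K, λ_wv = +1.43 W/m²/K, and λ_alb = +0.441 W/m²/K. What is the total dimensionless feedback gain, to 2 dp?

Convert to gains: g_cld = -0.24/3.03 = -0.07921; g_wv = 1.43/3.03 = 0.4719; g_alb = 0.441/3.03 = 0.1455.
Total gain g = 0.53819.

0.54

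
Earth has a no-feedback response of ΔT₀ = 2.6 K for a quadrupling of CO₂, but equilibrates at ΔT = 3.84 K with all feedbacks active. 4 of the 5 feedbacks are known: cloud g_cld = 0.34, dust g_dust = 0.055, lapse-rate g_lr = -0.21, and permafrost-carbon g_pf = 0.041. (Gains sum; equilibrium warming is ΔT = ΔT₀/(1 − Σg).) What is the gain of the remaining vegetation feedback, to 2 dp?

Amplification A = ΔT/ΔT₀ = 3.84/2.6 = 1.477.
Total gain g = 1 − 1/A = 1 − 1/1.477 = 0.323.
Known gains sum to 0.34 + 0.055 − 0.21 + 0.041 = 0.226.
g_veg = 0.323 − 0.226 = 0.10.

0.10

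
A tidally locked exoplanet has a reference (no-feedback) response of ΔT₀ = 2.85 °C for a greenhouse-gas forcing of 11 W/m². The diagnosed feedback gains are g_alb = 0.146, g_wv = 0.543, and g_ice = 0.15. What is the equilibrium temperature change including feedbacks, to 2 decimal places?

17.70 °C

Total gain g = 0.146 + 0.543 + 0.15 = 0.839.
Amplification A = 1/(1 − 0.839) = 6.211.
ΔT = 2.85 × 6.211 = 17.70 °C.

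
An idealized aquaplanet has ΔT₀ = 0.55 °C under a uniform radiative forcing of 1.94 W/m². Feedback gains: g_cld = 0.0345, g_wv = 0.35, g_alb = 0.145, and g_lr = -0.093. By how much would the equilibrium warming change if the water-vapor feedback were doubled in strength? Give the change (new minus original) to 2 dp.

1.60 °C

Original: g = 0.4365, ΔT = 0.55/(1−0.4365) = 0.9760 °C.
With doubled water-vapor: g' = 0.7865, ΔT' = 0.55/(1−0.7865) = 2.5761 °C.
Change = 2.5761 − 0.9760 = 1.60 °C.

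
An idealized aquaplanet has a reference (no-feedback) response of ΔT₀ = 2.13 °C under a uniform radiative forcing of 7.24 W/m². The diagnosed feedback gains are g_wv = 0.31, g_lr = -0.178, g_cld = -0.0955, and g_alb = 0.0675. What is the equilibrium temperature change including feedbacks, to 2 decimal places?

Total gain g = 0.31 − 0.178 − 0.0955 + 0.0675 = 0.104.
Amplification A = 1/(1 − 0.104) = 1.116.
ΔT = 2.13 × 1.116 = 2.38 °C.

2.38 °C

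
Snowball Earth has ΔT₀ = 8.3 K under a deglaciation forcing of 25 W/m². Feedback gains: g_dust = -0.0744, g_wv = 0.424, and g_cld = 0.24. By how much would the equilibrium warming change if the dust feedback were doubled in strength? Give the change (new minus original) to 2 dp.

Original: g = 0.5896, ΔT = 8.3/(1−0.5896) = 20.2242 K.
With doubled dust: g' = 0.5152, ΔT' = 8.3/(1−0.5152) = 17.1205 K.
Change = 17.1205 − 20.2242 = -3.10 K.

-3.10 K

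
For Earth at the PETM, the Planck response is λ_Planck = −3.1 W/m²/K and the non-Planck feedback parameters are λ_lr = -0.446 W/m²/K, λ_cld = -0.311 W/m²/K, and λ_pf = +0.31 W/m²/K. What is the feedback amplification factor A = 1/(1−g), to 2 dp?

0.87

Convert to gains: g_lr = -0.446/3.1 = -0.1439; g_cld = -0.311/3.1 = -0.1003; g_pf = 0.31/3.1 = 0.1.
Total gain g = -0.1442.
A = 1/(1 + 0.1442) = 0.87.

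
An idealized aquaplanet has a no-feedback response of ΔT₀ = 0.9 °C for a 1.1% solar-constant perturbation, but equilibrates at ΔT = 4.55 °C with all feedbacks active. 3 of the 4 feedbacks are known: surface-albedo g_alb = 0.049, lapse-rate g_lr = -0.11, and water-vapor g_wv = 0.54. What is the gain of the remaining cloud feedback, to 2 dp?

Amplification A = ΔT/ΔT₀ = 4.55/0.9 = 5.056.
Total gain g = 1 − 1/A = 1 − 1/5.056 = 0.8022.
Known gains sum to 0.049 − 0.11 + 0.54 = 0.479.
g_cld = 0.8022 − 0.479 = 0.32.

0.32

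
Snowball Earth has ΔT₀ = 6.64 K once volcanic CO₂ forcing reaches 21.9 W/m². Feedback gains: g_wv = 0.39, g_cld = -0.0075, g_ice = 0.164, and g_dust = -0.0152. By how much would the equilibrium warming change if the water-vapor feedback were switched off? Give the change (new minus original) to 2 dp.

-6.43 K

Original: g = 0.5313, ΔT = 6.64/(1−0.5313) = 14.1668 K.
Without water-vapor: g' = 0.1413, ΔT' = 6.64/(1−0.1413) = 7.7326 K.
Change = 7.7326 − 14.1668 = -6.43 K.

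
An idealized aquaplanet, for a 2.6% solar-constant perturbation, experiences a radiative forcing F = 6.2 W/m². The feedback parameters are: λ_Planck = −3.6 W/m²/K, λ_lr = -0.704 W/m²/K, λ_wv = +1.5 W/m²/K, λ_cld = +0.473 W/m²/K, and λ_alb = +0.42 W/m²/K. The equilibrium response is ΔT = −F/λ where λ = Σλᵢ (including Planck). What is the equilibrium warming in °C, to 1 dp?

Net feedback parameter λ = (−3.6) + (-0.704) + (+1.5) + (+0.473) + (+0.42) = -1.911 W/m²/K.
ΔT = −F/λ = −6.2/(-1.911) = 3.2 °C.

3.2 °C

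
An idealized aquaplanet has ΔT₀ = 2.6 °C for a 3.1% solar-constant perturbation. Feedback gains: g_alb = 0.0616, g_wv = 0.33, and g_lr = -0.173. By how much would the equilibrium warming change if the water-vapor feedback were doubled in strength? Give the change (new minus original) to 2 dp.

Original: g = 0.2186, ΔT = 2.6/(1−0.2186) = 3.3274 °C.
With doubled water-vapor: g' = 0.5486, ΔT' = 2.6/(1−0.5486) = 5.7599 °C.
Change = 5.7599 − 3.3274 = 2.43 °C.

2.43 °C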